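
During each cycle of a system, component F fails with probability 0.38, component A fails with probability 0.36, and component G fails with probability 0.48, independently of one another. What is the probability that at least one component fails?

0.793664

P(none) = (1 − 0.38) × (1 − 0.36) × (1 − 0.48) = 0.62 × 0.64 × 0.52 = 0.206336
P(at least one) = 1 − 0.206336 = 0.793664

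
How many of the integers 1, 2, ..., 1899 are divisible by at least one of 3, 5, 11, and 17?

1032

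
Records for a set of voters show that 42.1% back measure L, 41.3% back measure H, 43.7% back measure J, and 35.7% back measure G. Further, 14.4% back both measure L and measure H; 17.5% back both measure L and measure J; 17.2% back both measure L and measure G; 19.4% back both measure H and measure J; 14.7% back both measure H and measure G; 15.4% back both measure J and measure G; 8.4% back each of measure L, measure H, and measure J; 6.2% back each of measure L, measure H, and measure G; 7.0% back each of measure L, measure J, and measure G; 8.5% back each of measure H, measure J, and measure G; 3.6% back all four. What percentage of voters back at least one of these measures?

90.7%

P(at least one) = 42.1 + 41.3 + 43.7 + 35.7 − 14.4 − 17.5 − 17.2 − 19.4 − 14.7 − 15.4 + 8.4 + 6.2 + 7.0 + 8.5 − 3.6 = 90.7%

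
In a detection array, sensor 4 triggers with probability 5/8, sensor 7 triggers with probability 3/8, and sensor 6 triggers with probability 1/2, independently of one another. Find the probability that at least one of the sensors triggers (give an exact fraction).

113/128

Independence gives P(none) = ∏(1 − pᵢ).
P(none) = (1 − 5/8) × (1 − 3/8) × (1 − 1/2) = 3/8 × 5/8 × 1/2 = 15/128
P(at least one) = 1 − 15/128 = 113/128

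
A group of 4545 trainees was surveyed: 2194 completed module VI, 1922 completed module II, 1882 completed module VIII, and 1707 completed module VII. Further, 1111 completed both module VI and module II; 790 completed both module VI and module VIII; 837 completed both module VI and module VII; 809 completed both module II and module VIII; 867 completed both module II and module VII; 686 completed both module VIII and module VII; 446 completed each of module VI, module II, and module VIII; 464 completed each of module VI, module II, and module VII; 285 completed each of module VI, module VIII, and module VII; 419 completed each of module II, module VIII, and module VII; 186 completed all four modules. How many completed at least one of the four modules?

4033

N(≥1) = 2194 + 1922 + 1882 + 1707 − 1111 − 790 − 837 − 809 − 867 − 686 + 446 + 464 + 285 + 419 − 186 = 4033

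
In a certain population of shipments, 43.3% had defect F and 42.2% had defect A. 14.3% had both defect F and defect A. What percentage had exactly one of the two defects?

Using the inclusion–exclusion count for exactly one event:
P(exactly one) = 43.3 + 42.2 − 2·14.3 = 56.9%

56.9%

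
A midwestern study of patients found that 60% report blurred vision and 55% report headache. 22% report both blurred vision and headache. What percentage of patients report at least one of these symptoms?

93%

By inclusion-exclusion,
P(union) = 60 + 55 − 22 = 93%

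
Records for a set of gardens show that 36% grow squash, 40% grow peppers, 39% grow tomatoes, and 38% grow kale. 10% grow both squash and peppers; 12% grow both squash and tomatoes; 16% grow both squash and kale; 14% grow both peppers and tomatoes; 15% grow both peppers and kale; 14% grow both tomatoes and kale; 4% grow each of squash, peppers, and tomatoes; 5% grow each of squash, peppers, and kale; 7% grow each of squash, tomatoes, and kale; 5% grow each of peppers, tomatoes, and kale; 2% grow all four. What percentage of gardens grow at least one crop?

91%

P(≥1) = 36 + 40 + 39 + 38 − 10 − 12 − 16 − 14 − 15 − 14 + 4 + 5 + 7 + 5 − 2 = 91%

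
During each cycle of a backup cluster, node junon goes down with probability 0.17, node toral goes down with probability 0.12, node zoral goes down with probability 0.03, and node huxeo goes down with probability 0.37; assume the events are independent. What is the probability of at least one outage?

Since the events are independent, P(none) is the product of the individual non-occurrence probabilities.
P(none) = (1 − 0.17) × (1 − 0.12) × (1 − 0.03) × (1 − 0.37) = 0.83 × 0.88 × 0.97 × 0.63 = 0.44634744
P(at least one) = 1 − 0.44634744 = 0.55365256

0.55365256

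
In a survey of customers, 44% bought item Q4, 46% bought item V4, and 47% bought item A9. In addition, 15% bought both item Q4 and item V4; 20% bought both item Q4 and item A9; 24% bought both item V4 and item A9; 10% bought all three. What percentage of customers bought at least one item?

P(union) = 44 + 46 + 47 − 15 − 20 − 24 + 10 = 88%

88%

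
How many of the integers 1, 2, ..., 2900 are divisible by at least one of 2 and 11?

1582

By inclusion–exclusion:
floor(2900/2) + floor(2900/11) − floor(2900/22) = 1450 + 263 − 131 = 1582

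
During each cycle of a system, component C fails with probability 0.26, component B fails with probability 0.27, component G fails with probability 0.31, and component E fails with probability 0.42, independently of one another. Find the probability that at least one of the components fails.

0.78381196

Independence gives P(none) = ∏(1 − pᵢ).
P(none) = (1 − 0.26) × (1 − 0.27) × (1 − 0.31) × (1 − 0.42) = 0.74 × 0.73 × 0.69 × 0.58 = 0.21618804
P(at least one) = 1 − 0.21618804 = 0.78381196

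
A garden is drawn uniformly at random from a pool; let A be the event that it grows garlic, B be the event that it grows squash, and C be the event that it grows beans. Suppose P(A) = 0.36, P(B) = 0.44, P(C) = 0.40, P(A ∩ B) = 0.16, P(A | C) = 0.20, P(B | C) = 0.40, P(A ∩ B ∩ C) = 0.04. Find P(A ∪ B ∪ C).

0.84

P(A ∩ C) = P(C)·P(A|C) = 0.40 × 0.20 = 0.08
P(B ∩ C) = P(C)·P(B|C) = 0.40 × 0.40 = 0.16
Inclusion–exclusion gives
P(A ∪ B ∪ C) = 0.36 + 0.44 + 0.40 − 0.16 − 0.08 − 0.16 + 0.04 = 0.84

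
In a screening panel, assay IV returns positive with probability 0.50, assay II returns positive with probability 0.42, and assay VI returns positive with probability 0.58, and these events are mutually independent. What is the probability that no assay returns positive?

Independence gives P(none) = ∏(1 − pᵢ).
P(none) = (1 − 0.50) × (1 − 0.42) × (1 − 0.58) = 0.50 × 0.58 × 0.42 = 0.1218

0.1218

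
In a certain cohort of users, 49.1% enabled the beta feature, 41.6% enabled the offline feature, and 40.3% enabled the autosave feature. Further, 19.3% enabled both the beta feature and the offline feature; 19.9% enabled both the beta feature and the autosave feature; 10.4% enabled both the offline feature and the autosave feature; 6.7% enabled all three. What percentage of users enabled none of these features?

11.9%

Using inclusion–exclusion:
P(≥1) = 49.1 + 41.6 + 40.3 − 19.3 − 19.9 − 10.4 + 6.7 = 88.1%
P(none) = 100% − 88.1% = 11.9%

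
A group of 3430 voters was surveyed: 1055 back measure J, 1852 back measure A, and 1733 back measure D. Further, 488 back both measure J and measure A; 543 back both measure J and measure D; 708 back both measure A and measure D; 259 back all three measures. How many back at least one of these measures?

|union| = 1055 + 1852 + 1733 − 488 − 543 − 708 + 259 = 3160

3160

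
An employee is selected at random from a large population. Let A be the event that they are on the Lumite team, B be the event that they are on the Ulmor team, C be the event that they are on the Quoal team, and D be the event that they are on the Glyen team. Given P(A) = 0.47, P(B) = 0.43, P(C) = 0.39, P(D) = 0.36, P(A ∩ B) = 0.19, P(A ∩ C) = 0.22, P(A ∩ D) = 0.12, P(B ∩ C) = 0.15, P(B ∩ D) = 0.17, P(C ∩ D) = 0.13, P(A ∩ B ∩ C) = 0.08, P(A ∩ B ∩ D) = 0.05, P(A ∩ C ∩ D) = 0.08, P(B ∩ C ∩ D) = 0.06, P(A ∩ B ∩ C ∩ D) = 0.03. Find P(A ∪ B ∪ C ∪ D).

0.91

P(A ∪ B ∪ C ∪ D) = 0.47 + 0.43 + 0.39 + 0.36 − 0.19 − 0.22 − 0.12 − 0.15 − 0.17 − 0.13 + 0.08 + 0.05 + 0.08 + 0.06 − 0.03 = 0.91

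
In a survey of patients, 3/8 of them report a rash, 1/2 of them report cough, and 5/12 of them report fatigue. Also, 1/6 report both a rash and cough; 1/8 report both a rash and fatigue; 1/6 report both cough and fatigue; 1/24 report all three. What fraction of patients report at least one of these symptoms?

P(union) = 3/8 + 1/2 + 5/12 − 1/6 − 1/8 − 1/6 + 1/24 = 7/8

7/8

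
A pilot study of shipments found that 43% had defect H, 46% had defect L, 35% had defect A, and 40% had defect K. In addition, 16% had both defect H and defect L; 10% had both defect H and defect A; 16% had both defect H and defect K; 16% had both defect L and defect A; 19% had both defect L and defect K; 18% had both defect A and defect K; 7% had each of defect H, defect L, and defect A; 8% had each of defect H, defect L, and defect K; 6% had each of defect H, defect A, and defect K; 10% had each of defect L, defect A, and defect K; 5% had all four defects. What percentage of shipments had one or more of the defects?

95%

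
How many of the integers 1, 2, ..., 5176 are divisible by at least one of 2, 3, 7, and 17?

By inclusion-exclusion,
⌊5176/2⌋ + ⌊5176/3⌋ + ⌊5176/7⌋ + ⌊5176/17⌋ − ⌊5176/6⌋ − ⌊5176/14⌋ − ⌊5176/34⌋ − ⌊5176/21⌋ − ⌊5176/51⌋ − ⌊5176/119⌋ + ⌊5176/42⌋ + ⌊5176/102⌋ + ⌊5176/238⌋ + ⌊5176/357⌋ − ⌊5176/714⌋ = 2588 + 1725 + 739 + 304 − 862 − 369 − 152 − 246 − 101 − 43 + 123 + 50 + 21 + 14 − 7 = 3784

3784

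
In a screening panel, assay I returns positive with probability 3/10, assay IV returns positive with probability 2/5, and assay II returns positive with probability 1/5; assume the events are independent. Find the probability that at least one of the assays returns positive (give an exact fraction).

83/125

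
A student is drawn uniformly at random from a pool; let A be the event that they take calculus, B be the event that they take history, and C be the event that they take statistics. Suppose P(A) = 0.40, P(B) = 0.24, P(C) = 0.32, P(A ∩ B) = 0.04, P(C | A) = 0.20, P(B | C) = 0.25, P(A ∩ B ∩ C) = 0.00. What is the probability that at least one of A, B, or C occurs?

P(A ∩ C) = P(A)·P(C|A) = 0.40 × 0.20 = 0.08
P(B ∩ C) = P(C)·P(B|C) = 0.32 × 0.25 = 0.08
Using inclusion–exclusion:
P(A ∪ B ∪ C) = 0.40 + 0.24 + 0.32 − 0.04 − 0.08 − 0.08 + 0.00 = 0.76

0.76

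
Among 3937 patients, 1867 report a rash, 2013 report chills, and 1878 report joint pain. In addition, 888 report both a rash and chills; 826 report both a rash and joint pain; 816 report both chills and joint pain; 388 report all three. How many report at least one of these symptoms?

3616

Using inclusion–exclusion:
N(≥1) = 1867 + 2013 + 1878 − 888 − 826 − 816 + 388 = 3616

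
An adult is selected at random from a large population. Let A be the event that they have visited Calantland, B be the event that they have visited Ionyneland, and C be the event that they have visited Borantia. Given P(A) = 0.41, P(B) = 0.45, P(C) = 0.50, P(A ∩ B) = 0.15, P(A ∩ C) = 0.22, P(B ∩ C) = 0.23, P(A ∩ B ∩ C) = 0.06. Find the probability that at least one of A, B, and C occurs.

0.82

Inclusion–exclusion gives
P(A ∪ B ∪ C) = 0.41 + 0.45 + 0.50 − 0.15 − 0.22 − 0.23 + 0.06 = 0.82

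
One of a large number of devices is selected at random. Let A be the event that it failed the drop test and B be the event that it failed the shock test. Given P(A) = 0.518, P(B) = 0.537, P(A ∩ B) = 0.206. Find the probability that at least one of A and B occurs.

P(A ∪ B) = 0.518 + 0.537 − 0.206 = 0.849

0.849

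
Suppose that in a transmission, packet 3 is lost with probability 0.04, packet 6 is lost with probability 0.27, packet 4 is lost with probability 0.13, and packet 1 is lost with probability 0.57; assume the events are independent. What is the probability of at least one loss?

0.73783072

P(none) = (1 − 0.04) × (1 − 0.27) × (1 − 0.13) × (1 − 0.57) = 0.96 × 0.73 × 0.87 × 0.43 = 0.26216928
P(at least one) = 1 − 0.26216928 = 0.73783072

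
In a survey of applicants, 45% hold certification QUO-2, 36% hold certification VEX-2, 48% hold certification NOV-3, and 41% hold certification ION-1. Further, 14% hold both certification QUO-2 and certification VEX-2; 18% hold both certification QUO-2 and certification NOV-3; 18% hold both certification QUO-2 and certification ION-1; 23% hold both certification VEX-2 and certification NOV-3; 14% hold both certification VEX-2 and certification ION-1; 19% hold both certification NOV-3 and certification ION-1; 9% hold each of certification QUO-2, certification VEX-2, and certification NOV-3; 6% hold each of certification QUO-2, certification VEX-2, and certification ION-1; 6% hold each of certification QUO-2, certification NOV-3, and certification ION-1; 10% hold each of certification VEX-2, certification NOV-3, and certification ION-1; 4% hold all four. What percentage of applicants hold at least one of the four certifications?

91%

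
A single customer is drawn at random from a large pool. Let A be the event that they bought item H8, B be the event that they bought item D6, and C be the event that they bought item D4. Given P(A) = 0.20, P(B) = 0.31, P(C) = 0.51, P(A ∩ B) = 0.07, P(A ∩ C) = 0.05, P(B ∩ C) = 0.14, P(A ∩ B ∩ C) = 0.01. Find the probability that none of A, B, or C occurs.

P(A ∪ B ∪ C) = 0.20 + 0.31 + 0.51 − 0.07 − 0.05 − 0.14 + 0.01 = 0.77
P(none) = 1 − 0.77 = 0.23

0.23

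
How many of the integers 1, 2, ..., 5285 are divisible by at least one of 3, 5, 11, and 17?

2872

By inclusion-exclusion,
floor(5285/3) + floor(5285/5) + floor(5285/11) + floor(5285/17) − floor(5285/15) − floor(5285/33) − floor(5285/51) − floor(5285/55) − floor(5285/85) − floor(5285/187) + floor(5285/165) + floor(5285/255) + floor(5285/561) + floor(5285/935) − floor(5285/2805) = 1761 + 1057 + 480 + 310 − 352 − 160 − 103 − 96 − 62 − 28 + 32 + 20 + 9 + 5 − 1 = 2872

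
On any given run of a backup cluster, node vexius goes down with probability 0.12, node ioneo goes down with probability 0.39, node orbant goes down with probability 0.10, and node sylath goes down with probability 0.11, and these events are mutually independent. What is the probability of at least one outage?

P(none) = (1 − 0.12) × (1 − 0.39) × (1 − 0.10) × (1 − 0.11) = 0.88 × 0.61 × 0.90 × 0.89 = 0.4299768
P(at least one) = 1 − 0.4299768 = 0.5700232

0.5700232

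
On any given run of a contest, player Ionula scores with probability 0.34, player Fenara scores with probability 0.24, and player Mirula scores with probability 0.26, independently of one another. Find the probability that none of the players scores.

0.371184

P(none) = (1 − 0.34) × (1 − 0.24) × (1 − 0.26) = 0.66 × 0.76 × 0.74 = 0.371184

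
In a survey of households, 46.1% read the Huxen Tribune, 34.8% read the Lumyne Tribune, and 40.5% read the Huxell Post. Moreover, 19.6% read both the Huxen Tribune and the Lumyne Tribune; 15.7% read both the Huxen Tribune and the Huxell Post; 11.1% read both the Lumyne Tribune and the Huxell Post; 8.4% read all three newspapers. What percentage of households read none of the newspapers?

Apply inclusion-exclusion:
P(union) = 46.1 + 34.8 + 40.5 − 19.6 − 15.7 − 11.1 + 8.4 = 83.4%
P(none) = 100% − 83.4% = 16.6%

16.6%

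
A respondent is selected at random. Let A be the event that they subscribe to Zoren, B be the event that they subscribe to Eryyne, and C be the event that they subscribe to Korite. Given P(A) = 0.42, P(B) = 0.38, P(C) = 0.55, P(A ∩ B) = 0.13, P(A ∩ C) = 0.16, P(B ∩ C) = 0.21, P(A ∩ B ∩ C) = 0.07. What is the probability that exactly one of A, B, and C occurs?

P(exactly one) = 0.42 + 0.38 + 0.55 − 2·0.13 − 2·0.16 − 2·0.21 + 3·0.07 = 0.56

0.56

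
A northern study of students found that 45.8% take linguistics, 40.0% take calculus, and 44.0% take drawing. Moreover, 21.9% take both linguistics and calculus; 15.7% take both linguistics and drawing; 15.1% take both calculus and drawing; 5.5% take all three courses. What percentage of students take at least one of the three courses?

Apply inclusion-exclusion:
P(at least one) = 45.8 + 40.0 + 44.0 − 21.9 − 15.7 − 15.1 + 5.5 = 82.6%

82.6%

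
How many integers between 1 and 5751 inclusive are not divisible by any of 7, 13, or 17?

4284

By inclusion–exclusion:
floor(5751/7) + floor(5751/13) + floor(5751/17) − floor(5751/91) − floor(5751/119) − floor(5751/221) + floor(5751/1547) = 821 + 442 + 338 − 63 − 48 − 26 + 3 = 1467
5751 − 1467 = 4284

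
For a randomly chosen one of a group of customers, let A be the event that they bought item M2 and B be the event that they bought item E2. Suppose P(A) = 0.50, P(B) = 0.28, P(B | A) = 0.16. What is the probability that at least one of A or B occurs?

0.70

P(A ∩ B) = P(A)·P(B|A) = 0.50 × 0.16 = 0.08
Apply inclusion-exclusion:
P(A ∪ B) = 0.50 + 0.28 − 0.08 = 0.70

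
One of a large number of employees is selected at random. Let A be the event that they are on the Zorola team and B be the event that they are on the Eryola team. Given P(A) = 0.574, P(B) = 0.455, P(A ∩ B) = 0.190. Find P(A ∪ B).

0.839

P(A ∪ B) = 0.574 + 0.455 − 0.190 = 0.839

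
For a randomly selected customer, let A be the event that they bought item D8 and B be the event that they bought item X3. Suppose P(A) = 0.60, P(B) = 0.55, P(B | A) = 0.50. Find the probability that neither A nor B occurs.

0.15

P(A ∩ B) = P(A)·P(B|A) = 0.60 × 0.50 = 0.30
By inclusion-exclusion,
P(A ∪ B) = 0.60 + 0.55 − 0.30 = 0.85
P(none) = 1 − 0.85 = 0.15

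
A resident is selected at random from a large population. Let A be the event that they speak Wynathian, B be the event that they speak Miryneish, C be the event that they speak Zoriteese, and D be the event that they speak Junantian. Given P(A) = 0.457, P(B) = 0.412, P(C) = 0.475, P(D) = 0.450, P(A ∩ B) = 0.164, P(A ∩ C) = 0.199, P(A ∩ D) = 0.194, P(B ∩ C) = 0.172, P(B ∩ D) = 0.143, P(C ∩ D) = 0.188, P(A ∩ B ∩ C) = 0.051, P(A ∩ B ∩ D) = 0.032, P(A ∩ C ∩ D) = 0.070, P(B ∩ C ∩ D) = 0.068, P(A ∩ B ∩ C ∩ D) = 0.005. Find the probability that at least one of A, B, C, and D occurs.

0.950

P(A ∪ B ∪ C ∪ D) = 0.457 + 0.412 + 0.475 + 0.450 − 0.164 − 0.199 − 0.194 − 0.172 − 0.143 − 0.188 + 0.051 + 0.032 + 0.070 + 0.068 − 0.005 = 0.950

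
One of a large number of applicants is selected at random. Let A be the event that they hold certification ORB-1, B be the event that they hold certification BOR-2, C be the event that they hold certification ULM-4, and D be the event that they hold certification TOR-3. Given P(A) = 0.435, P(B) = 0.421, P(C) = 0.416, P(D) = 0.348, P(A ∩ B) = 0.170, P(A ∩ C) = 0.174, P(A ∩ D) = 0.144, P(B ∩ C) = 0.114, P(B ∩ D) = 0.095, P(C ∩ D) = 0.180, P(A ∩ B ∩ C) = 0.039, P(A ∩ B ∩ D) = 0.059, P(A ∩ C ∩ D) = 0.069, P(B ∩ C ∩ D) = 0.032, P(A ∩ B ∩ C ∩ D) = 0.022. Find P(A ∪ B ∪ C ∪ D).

0.920

Inclusion–exclusion gives
P(A ∪ B ∪ C ∪ D) = 0.435 + 0.421 + 0.416 + 0.348 − 0.170 − 0.174 − 0.144 − 0.114 − 0.095 − 0.180 + 0.039 + 0.059 + 0.069 + 0.032 − 0.022 = 0.920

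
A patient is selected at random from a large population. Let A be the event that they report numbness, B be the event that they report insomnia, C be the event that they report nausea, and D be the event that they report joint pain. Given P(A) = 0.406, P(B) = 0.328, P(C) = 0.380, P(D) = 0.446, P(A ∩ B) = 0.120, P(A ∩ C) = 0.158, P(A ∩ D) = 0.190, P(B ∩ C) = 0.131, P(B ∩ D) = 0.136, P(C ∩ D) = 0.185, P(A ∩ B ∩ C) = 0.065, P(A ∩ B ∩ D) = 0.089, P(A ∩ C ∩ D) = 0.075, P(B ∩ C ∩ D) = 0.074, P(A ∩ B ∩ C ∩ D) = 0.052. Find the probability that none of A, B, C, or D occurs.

0.109

Using inclusion–exclusion:
P(A ∪ B ∪ C ∪ D) = 0.406 + 0.328 + 0.380 + 0.446 − 0.120 − 0.158 − 0.190 − 0.131 − 0.136 − 0.185 + 0.065 + 0.089 + 0.075 + 0.074 − 0.052 = 0.891
P(none) = 1 − 0.891 = 0.109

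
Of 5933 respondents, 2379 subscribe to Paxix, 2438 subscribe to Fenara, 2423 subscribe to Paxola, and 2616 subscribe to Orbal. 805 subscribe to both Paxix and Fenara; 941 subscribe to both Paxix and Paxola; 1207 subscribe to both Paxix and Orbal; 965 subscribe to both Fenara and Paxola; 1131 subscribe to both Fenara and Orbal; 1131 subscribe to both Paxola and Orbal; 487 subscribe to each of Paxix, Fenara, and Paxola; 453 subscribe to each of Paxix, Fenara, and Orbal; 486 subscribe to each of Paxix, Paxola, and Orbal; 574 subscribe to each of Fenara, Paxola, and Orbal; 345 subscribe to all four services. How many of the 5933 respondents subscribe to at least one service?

Apply inclusion-exclusion:
|at least one| = 2379 + 2438 + 2423 + 2616 − 805 − 941 − 1207 − 965 − 1131 − 1131 + 487 + 453 + 486 + 574 − 345 = 5331

5331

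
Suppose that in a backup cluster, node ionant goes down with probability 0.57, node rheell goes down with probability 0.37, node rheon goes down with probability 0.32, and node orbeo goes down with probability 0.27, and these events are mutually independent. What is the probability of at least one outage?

P(none) = (1 − 0.57) × (1 − 0.37) × (1 − 0.32) × (1 − 0.27) = 0.43 × 0.63 × 0.68 × 0.73 = 0.13447476
P(at least one) = 1 − 0.13447476 = 0.86552524

0.86552524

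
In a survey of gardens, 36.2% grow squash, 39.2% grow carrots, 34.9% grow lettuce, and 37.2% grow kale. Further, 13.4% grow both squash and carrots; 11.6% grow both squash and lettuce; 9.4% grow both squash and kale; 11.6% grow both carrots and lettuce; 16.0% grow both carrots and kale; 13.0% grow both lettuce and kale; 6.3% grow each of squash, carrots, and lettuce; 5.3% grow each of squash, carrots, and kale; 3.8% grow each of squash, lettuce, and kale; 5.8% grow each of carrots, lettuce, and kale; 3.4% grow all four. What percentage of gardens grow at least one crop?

90.3%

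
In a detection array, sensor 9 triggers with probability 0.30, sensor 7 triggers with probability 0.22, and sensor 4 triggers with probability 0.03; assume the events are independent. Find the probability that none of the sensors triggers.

0.52962

Since the events are independent, P(none) is the product of the individual non-occurrence probabilities.
P(none) = (1 − 0.30) × (1 − 0.22) × (1 − 0.03) = 0.70 × 0.78 × 0.97 = 0.52962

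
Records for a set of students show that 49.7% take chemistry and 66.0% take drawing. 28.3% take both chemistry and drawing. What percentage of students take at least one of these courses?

P(union) = 49.7 + 66.0 − 28.3 = 87.4%

87.4%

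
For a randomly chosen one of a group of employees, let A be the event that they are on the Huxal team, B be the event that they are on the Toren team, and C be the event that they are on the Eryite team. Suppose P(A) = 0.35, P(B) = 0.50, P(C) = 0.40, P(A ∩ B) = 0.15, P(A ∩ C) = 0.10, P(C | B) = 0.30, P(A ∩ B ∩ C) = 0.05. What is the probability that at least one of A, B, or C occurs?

0.90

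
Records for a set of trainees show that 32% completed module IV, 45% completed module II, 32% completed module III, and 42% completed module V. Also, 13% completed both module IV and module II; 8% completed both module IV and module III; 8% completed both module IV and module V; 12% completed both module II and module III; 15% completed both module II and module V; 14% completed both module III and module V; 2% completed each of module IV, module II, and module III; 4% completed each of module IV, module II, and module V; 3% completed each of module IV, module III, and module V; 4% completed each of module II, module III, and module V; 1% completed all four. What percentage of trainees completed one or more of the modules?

93%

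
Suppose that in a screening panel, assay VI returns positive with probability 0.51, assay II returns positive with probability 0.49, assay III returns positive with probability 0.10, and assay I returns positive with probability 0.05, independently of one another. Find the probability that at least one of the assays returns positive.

Independence gives P(none) = ∏(1 − pᵢ).
P(none) = (1 − 0.51) × (1 − 0.49) × (1 − 0.10) × (1 − 0.05) = 0.49 × 0.51 × 0.90 × 0.95 = 0.2136645
P(at least one) = 1 − 0.2136645 = 0.7863355

0.7863355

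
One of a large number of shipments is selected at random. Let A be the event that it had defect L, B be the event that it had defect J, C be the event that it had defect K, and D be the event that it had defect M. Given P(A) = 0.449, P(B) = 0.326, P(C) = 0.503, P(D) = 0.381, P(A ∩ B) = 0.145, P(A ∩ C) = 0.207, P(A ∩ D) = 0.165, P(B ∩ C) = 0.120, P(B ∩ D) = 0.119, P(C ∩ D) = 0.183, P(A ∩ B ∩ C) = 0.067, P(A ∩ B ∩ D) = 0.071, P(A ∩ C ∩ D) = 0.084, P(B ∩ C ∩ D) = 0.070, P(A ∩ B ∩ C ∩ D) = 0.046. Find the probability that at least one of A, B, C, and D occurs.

0.966

P(A ∪ B ∪ C ∪ D) = 0.449 + 0.326 + 0.503 + 0.381 − 0.145 − 0.207 − 0.165 − 0.120 − 0.119 − 0.183 + 0.067 + 0.071 + 0.084 + 0.070 − 0.046 = 0.966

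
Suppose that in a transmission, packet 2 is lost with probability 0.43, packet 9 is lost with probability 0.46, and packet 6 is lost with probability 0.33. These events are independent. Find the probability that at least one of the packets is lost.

0.793774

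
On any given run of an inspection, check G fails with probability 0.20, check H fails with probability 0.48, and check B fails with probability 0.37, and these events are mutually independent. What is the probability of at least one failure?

0.73792

Independence gives P(none) = ∏(1 − pᵢ).
P(none) = (1 − 0.20) × (1 − 0.48) × (1 − 0.37) = 0.80 × 0.52 × 0.63 = 0.26208
P(at least one) = 1 − 0.26208 = 0.73792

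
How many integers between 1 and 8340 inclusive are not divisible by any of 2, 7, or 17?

floor(8340/2) + floor(8340/7) + floor(8340/17) − floor(8340/14) − floor(8340/34) − floor(8340/119) + floor(8340/238) = 4170 + 1191 + 490 − 595 − 245 − 70 + 35 = 4976
8340 − 4976 = 3364

3364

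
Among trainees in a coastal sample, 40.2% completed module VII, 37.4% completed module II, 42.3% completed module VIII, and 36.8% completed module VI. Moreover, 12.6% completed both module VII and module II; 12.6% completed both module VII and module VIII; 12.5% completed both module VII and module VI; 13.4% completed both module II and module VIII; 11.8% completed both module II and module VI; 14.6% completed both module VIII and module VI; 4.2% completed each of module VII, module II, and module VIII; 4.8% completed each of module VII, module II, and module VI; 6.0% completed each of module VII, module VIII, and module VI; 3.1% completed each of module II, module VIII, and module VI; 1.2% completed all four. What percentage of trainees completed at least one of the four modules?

96.1%

P(union) = 40.2 + 37.4 + 42.3 + 36.8 − 12.6 − 12.6 − 12.5 − 13.4 − 11.8 − 14.6 + 4.2 + 4.8 + 6.0 + 3.1 − 1.2 = 96.1%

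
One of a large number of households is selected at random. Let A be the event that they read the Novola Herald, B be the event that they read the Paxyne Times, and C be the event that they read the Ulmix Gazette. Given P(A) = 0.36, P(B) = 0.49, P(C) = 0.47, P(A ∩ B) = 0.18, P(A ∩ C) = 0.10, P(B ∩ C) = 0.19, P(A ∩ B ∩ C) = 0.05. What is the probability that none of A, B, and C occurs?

By inclusion–exclusion:
P(A ∪ B ∪ C) = 0.36 + 0.49 + 0.47 − 0.18 − 0.10 − 0.19 + 0.05 = 0.90
P(none) = 1 − 0.90 = 0.10

0.10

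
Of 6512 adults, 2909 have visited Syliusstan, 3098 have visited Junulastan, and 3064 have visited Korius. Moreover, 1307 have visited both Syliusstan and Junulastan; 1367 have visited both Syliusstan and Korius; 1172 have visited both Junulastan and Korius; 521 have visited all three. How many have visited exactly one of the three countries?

2942

By inclusion–exclusion (exactly-one form):
|exactly one| = 2909 + 3098 + 3064 − 2·1307 − 2·1367 − 2·1172 + 3·521 = 2942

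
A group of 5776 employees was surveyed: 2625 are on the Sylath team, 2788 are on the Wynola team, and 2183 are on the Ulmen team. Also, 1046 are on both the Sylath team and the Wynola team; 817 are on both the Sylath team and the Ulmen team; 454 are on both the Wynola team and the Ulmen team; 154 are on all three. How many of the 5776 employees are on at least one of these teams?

Inclusion–exclusion gives
|union| = 2625 + 2788 + 2183 − 1046 − 817 − 454 + 154 = 5433

5433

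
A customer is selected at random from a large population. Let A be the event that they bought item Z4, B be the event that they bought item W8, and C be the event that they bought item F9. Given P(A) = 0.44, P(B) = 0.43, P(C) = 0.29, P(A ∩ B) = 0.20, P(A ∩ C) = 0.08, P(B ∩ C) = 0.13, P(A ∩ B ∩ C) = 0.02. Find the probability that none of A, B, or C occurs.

By inclusion-exclusion,
P(A ∪ B ∪ C) = 0.44 + 0.43 + 0.29 − 0.20 − 0.08 − 0.13 + 0.02 = 0.77
P(none) = 1 − 0.77 = 0.23

0.23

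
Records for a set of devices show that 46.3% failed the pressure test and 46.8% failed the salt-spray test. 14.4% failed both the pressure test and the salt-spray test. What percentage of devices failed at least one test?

78.7%

By inclusion-exclusion,
P(union) = 46.3 + 46.8 − 14.4 = 78.7%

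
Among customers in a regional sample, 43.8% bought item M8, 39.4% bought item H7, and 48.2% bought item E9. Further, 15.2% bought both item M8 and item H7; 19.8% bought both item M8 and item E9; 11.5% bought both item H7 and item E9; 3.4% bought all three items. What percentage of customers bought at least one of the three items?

88.3%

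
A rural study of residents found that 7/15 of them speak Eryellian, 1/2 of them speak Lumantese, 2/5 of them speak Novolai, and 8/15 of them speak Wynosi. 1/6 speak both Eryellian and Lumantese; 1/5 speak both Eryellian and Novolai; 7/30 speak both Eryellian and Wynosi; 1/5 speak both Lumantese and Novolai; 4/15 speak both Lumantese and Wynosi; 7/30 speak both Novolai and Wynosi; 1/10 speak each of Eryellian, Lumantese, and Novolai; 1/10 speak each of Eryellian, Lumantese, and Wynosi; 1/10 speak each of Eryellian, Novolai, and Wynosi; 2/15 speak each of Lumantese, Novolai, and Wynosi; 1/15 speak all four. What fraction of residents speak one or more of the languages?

P(at least one) = 7/15 + 1/2 + 2/5 + 8/15 − 1/6 − 1/5 − 7/30 − 1/5 − 4/15 − 7/30 + 1/10 + 1/10 + 1/10 + 2/15 − 1/15 = 29/30

29/30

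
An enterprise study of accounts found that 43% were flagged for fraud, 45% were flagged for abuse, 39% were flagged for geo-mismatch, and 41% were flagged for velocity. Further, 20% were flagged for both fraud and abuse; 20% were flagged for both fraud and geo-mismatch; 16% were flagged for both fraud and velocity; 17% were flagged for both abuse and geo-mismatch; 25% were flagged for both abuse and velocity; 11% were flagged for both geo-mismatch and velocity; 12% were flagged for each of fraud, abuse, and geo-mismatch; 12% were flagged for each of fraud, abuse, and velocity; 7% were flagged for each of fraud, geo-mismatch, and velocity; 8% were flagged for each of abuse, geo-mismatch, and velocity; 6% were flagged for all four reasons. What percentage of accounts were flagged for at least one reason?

Inclusion–exclusion gives
P(at least one) = 43 + 45 + 39 + 41 − 20 − 20 − 16 − 17 − 25 − 11 + 12 + 12 + 7 + 8 − 6 = 92%

92%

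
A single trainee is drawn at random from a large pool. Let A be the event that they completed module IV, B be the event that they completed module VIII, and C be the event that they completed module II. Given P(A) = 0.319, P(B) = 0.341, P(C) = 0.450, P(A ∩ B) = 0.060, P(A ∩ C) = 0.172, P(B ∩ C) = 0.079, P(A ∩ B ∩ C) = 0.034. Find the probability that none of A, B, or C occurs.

P(A ∪ B ∪ C) = 0.319 + 0.341 + 0.450 − 0.060 − 0.172 − 0.079 + 0.034 = 0.833
P(none) = 1 − 0.833 = 0.167

0.167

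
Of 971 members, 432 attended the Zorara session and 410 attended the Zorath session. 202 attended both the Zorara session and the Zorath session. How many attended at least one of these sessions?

|at least one| = 432 + 410 − 202 = 640

640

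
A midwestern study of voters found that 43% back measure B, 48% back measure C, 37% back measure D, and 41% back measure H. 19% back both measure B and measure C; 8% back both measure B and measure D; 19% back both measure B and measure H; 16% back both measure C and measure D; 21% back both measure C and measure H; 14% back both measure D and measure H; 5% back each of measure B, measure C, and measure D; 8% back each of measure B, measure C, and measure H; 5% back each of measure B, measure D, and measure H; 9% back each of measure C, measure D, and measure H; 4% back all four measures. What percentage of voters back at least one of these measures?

95%

P(union) = 43 + 48 + 37 + 41 − 19 − 8 − 19 − 16 − 21 − 14 + 5 + 8 + 5 + 9 − 4 = 95%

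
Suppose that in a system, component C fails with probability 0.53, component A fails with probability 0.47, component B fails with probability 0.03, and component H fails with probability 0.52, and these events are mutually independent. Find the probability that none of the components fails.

0.11598096

Since the events are independent, P(none) is the product of the individual non-occurrence probabilities.
P(none) = (1 − 0.53) × (1 − 0.47) × (1 − 0.03) × (1 − 0.52) = 0.47 × 0.53 × 0.97 × 0.48 = 0.11598096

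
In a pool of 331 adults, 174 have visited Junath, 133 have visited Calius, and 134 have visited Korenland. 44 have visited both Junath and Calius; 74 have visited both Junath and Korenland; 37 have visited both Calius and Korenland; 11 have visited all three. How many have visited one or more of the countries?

297

N(≥1) = 174 + 133 + 134 − 44 − 74 − 37 + 11 = 297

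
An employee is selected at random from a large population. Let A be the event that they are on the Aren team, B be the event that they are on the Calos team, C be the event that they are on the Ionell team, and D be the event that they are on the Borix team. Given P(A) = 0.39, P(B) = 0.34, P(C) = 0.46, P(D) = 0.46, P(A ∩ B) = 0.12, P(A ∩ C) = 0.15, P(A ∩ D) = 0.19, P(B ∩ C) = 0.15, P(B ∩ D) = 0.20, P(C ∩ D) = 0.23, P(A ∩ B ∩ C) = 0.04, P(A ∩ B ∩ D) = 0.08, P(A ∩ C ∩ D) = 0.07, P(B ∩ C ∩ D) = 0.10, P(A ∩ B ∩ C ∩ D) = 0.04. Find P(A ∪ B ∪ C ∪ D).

Apply inclusion-exclusion:
P(A ∪ B ∪ C ∪ D) = 0.39 + 0.34 + 0.46 + 0.46 − 0.12 − 0.15 − 0.19 − 0.15 − 0.20 − 0.23 + 0.04 + 0.08 + 0.07 + 0.10 − 0.04 = 0.86

0.86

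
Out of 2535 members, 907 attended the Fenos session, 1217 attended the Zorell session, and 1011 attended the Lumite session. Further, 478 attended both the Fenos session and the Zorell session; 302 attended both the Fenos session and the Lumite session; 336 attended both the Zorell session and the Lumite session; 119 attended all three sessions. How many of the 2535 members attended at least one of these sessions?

Apply inclusion-exclusion:
N(≥1) = 907 + 1217 + 1011 − 478 − 302 − 336 + 119 = 2138

2138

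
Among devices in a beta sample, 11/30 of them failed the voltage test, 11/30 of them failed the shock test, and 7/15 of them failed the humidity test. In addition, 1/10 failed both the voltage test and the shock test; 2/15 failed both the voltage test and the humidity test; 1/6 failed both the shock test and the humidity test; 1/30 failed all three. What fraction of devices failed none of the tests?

1/6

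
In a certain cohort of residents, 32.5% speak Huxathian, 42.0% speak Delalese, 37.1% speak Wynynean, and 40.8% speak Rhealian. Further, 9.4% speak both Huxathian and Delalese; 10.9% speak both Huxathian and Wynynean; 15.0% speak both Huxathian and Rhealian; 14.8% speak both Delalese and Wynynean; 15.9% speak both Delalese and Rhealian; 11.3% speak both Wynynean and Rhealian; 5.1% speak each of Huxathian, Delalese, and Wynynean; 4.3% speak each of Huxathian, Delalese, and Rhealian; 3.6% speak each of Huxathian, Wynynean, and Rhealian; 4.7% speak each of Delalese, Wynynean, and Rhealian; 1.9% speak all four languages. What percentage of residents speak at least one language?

P(≥1) = 32.5 + 42.0 + 37.1 + 40.8 − 9.4 − 10.9 − 15.0 − 14.8 − 15.9 − 11.3 + 5.1 + 4.3 + 3.6 + 4.7 − 1.9 = 90.9%

90.9%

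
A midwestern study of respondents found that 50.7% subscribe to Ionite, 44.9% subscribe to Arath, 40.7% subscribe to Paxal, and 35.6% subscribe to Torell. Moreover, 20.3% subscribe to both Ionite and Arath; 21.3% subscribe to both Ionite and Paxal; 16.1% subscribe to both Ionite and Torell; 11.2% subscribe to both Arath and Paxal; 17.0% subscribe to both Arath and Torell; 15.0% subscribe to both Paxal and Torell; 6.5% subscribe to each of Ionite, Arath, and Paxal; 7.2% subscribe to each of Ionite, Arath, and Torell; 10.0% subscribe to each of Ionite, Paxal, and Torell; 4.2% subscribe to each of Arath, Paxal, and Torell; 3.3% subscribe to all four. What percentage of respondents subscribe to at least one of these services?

95.6%

By inclusion-exclusion,
P(at least one) = 50.7 + 44.9 + 40.7 + 35.6 − 20.3 − 21.3 − 16.1 − 11.2 − 17.0 − 15.0 + 6.5 + 7.2 + 10.0 + 4.2 − 3.3 = 95.6%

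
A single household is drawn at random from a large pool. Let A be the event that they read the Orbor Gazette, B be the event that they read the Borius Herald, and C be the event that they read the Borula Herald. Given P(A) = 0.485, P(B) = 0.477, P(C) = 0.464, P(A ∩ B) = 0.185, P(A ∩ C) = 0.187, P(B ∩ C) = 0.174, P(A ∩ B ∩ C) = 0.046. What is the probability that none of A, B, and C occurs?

0.074

P(A ∪ B ∪ C) = 0.485 + 0.477 + 0.464 − 0.185 − 0.187 − 0.174 + 0.046 = 0.926
P(none) = 1 − 0.926 = 0.074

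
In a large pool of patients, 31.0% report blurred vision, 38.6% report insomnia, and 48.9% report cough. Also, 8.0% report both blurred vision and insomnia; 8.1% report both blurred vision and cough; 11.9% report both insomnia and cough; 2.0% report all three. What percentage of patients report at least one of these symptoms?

Using inclusion–exclusion:
P(≥1) = 31.0 + 38.6 + 48.9 − 8.0 − 8.1 − 11.9 + 2.0 = 92.5%

92.5%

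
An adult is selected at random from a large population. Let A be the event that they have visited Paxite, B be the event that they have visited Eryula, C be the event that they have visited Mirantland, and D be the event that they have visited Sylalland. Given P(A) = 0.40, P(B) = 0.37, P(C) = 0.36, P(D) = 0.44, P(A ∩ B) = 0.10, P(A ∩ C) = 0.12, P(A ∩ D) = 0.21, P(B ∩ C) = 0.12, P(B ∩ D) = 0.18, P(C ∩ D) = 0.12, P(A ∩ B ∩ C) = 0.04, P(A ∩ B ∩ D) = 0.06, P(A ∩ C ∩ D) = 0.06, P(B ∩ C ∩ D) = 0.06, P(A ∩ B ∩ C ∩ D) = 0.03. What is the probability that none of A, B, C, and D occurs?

Using inclusion–exclusion:
P(A ∪ B ∪ C ∪ D) = 0.40 + 0.37 + 0.36 + 0.44 − 0.10 − 0.12 − 0.21 − 0.12 − 0.18 − 0.12 + 0.04 + 0.06 + 0.06 + 0.06 − 0.03 = 0.91
P(none) = 1 − 0.91 = 0.09

0.09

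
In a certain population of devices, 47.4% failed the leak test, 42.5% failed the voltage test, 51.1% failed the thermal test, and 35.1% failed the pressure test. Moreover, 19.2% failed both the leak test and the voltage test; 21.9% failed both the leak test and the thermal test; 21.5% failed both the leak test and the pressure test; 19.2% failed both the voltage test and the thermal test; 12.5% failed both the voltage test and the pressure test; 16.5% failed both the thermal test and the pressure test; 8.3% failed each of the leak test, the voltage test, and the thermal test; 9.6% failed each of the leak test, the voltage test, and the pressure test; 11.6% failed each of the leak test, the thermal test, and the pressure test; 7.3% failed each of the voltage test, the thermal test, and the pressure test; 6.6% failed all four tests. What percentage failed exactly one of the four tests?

P(exactly one) = 47.4 + 42.5 + 51.1 + 35.1 − 2·19.2 − 2·21.9 − 2·21.5 − 2·19.2 − 2·12.5 − 2·16.5 + 3·8.3 + 3·9.6 + 3·11.6 + 3·7.3 − 4·6.6 = 38.5%

38.5%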